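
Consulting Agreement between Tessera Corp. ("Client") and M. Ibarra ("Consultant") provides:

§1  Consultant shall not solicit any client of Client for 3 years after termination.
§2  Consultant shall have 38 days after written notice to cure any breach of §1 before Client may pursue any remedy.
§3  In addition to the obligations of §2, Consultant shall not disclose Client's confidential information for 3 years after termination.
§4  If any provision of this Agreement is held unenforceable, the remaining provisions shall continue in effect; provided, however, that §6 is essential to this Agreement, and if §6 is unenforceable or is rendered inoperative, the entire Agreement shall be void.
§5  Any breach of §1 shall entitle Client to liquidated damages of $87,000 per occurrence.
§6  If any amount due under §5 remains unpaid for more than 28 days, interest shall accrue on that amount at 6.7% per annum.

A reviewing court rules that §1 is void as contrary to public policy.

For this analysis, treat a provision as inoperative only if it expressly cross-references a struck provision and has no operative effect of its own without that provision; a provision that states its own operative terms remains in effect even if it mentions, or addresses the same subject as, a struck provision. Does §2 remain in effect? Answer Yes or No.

§1 is struck. §2 has no operative effect of its own apart from §1 and is therefore inoperative. §5 operates only by reference to §1, so it falls with §1. The whole of §6 is the default interest on the liquidated-damages amount, defined by reference to §5, so §6 cannot stand once §5 is removed. §4 makes §6 an essential term, and §6 has been rendered inoperative by the cascade; under §4, the entire Agreement is therefore void. No provision of the Agreement survives. §2 is among the inoperative provisions, so the answer is no.

No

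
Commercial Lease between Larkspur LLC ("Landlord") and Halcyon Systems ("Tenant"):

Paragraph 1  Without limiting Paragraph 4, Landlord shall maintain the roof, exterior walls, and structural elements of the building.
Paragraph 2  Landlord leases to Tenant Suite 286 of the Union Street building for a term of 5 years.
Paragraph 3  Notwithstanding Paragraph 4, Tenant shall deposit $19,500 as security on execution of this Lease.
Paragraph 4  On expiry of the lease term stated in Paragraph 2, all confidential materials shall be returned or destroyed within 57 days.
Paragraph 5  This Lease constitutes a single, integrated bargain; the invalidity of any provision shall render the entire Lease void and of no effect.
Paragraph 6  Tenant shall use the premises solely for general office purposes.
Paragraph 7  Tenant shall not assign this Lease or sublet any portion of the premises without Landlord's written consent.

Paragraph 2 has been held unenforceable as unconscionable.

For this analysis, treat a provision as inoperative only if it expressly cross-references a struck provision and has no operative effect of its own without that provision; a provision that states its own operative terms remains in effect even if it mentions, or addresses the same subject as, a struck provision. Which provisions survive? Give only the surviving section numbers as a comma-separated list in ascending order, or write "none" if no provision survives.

none

Paragraph 2 is struck. Paragraph 4 operates only by reference to Paragraph 2, so it falls with Paragraph 2. Paragraph 5 provides that the Lease is not severable, so the invalidity of any one provision voids the entire Lease. No provision of the Lease survives.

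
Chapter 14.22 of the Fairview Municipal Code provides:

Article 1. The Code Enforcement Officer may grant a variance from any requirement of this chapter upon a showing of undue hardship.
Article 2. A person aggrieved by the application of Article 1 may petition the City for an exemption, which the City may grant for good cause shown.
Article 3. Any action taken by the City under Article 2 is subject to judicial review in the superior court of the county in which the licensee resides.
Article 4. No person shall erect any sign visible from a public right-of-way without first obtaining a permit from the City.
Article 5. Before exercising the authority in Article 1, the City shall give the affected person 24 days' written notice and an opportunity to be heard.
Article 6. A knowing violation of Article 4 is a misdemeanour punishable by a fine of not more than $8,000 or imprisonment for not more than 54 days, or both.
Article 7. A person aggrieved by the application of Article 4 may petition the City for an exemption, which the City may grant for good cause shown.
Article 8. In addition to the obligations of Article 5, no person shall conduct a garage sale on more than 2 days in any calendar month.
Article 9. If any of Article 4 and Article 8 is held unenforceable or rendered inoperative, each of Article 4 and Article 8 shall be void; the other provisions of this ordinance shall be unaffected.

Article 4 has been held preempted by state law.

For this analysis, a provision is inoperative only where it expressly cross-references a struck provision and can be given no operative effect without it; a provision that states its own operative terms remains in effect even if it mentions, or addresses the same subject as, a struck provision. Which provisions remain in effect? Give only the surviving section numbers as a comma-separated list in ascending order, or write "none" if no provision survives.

1, 2, 3, 5, 9

Article 4 is struck. The only function of Article 6 is the criminal penalty for violating Article 4, so it cannot stand once Article 4 is removed. Article 7 has no operative effect of its own apart from Article 4 and is therefore inoperative. Article 9 declares Article 4 and Article 8 mutually dependent; since one of them has fallen, all of them are of no effect. That brings down Article 8 as well. The remainder continues in force under Article 9. Article 1, Article 2, Article 3, Article 5, and Article 9 remain in effect.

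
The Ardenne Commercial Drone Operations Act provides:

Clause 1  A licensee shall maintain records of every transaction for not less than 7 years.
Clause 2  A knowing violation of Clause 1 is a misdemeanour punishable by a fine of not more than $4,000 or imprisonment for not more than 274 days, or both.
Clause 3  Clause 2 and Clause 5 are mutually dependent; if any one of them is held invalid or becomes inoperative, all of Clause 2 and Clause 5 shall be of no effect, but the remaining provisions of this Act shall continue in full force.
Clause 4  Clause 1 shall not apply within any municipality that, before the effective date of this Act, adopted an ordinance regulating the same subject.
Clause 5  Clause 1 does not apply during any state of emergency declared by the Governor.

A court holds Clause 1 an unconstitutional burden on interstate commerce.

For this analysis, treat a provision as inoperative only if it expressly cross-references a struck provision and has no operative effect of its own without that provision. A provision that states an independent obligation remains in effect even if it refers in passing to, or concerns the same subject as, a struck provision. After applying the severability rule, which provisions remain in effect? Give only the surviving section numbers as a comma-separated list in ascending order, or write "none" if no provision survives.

3

Clause 1 is struck. The only function of Clause 2 is the criminal penalty for violating Clause 1, so it cannot stand once Clause 1 is removed. Clause 4 has no operative effect of its own apart from Clause 1 and is therefore inoperative. The only function of Clause 5 is the emergency suspension of Clause 1, so it cannot stand once Clause 1 is removed. Clause 3 declares Clause 2 and Clause 5 mutually dependent; since one of them has fallen, all of them are of no effect. The remainder continues in force under Clause 3. Only Clause 3 remains in effect.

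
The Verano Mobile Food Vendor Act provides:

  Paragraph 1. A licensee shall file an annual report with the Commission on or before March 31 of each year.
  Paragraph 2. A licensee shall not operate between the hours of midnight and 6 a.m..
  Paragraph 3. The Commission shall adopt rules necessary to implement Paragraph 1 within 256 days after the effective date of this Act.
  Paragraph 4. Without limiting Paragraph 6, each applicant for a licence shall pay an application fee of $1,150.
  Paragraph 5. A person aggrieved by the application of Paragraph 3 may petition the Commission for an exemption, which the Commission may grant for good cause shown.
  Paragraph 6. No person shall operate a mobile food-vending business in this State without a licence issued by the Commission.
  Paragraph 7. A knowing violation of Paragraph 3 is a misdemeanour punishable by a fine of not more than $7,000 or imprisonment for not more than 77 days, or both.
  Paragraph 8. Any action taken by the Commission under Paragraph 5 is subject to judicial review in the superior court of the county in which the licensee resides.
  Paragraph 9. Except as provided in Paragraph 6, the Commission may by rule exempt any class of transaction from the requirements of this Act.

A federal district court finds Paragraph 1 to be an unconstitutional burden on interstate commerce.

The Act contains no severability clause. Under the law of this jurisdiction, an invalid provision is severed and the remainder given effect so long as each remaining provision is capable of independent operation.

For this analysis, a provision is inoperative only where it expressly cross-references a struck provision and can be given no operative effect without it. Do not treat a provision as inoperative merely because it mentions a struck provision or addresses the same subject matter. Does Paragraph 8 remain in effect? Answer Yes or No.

Paragraph 1 is struck. Paragraph 3 operates only by reference to Paragraph 1, so it falls with Paragraph 1. Paragraph 5 has no operative effect of its own apart from Paragraph 3 and is therefore inoperative. Paragraph 7 has no operative effect of its own apart from Paragraph 3 and is therefore inoperative. Paragraph 8 operates only by reference to Paragraph 5, so it falls with Paragraph 5. Under the stated default rule, only provisions that cannot operate independently fall away; the rest are enforced. Paragraph 2, Paragraph 4, Paragraph 6, and Paragraph 9 remain in effect. Paragraph 8 is among the inoperative provisions, so the answer is no.

No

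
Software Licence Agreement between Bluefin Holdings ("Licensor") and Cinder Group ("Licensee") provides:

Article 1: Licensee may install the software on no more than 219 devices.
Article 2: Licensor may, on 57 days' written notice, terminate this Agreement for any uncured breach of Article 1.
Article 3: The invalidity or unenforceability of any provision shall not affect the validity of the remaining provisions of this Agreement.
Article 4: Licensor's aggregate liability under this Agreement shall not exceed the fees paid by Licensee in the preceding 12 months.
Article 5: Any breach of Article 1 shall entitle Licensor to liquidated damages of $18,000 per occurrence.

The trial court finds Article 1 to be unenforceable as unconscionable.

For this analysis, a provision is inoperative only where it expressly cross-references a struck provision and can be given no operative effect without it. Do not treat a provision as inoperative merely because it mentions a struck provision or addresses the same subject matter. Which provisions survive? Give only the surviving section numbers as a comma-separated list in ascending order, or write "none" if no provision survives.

3, 4

Article 1 is struck. The only function of Article 2 is the termination right for breach of Article 1, so it cannot stand once Article 1 is removed. Article 5 has no operative effect of its own apart from Article 1 and is therefore inoperative. Article 3 is a severability clause and preserves every provision that can still be given independent effect. That leaves Article 3 and Article 4 in effect.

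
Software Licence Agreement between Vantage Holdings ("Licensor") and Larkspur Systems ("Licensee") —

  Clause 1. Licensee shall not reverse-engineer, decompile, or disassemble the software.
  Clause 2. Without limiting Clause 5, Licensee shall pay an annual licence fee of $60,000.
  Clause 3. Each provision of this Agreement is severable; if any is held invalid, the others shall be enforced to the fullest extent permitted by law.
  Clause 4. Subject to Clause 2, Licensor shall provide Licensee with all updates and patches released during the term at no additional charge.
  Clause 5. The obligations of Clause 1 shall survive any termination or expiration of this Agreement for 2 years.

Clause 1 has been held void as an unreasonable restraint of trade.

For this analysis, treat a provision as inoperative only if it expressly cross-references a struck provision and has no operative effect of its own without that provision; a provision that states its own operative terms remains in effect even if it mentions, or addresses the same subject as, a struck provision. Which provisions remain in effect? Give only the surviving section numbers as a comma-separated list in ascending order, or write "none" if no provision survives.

2, 3, 4

Clause 1 is struck. Clause 5 has no operative effect of its own apart from Clause 1 and is therefore inoperative. Clause 2 mentions Clause 5 but its own obligation stands independently of Clause 5, so Clause 2 is not affected. Under the severability clause in Clause 3, the remaining provisions continue in force. Clause 2, Clause 3, and Clause 4 remain in effect.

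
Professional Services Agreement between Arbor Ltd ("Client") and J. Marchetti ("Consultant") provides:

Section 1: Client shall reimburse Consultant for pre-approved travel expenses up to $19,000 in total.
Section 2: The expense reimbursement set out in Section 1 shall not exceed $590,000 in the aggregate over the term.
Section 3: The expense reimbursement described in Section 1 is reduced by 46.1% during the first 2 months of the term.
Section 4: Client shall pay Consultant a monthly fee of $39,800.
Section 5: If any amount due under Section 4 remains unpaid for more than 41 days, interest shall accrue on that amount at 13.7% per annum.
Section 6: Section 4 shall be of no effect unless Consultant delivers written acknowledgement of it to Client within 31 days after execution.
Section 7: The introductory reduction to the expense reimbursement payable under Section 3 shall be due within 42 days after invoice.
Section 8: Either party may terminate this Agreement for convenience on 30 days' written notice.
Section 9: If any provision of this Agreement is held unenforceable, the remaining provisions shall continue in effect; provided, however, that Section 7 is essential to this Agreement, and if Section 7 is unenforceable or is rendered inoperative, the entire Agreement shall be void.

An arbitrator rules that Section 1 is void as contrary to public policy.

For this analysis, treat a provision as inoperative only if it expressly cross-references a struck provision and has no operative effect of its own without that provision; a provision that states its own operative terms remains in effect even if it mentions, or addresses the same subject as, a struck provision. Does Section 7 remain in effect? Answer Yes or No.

Section 1 is struck. Section 2 does nothing except set the aggregate cap on the expense reimbursement by reference to Section 1; with Section 1 gone it has no independent effect and is inoperative. Section 3 operates only by reference to Section 1, so it falls with Section 1. Section 7 operates only by reference to Section 3, so it falls with Section 3. Section 9 makes Section 7 an essential term, and Section 7 has been rendered inoperative by the cascade; under Section 9, the entire Agreement is therefore void. No provision of the Agreement survives. Section 7 is among the inoperative provisions, so the answer is no.

No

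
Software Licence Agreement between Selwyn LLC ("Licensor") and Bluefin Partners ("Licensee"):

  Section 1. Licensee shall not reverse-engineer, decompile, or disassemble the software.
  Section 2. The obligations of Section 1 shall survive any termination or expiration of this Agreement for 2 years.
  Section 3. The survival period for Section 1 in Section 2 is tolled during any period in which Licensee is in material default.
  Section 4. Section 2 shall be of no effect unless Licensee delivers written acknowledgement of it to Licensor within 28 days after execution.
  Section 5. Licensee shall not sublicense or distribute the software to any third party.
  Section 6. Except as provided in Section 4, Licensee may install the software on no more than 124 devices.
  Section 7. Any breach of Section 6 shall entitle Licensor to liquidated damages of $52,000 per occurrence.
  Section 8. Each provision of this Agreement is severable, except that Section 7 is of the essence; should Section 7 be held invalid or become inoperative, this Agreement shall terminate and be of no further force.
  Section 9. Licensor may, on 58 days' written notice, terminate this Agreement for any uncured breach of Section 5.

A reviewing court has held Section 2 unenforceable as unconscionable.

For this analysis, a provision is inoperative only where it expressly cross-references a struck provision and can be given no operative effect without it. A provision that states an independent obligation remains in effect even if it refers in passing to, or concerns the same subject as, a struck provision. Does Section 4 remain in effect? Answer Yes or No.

Section 2 is struck. Section 3 operates only by reference to Section 2, so it falls with Section 2. The only function of Section 4 is the acknowledgement condition for Section 2, so it cannot stand once Section 2 is removed. Although Section 6 refers to Section 4, its operative terms do not depend on Section 4, so it remains in effect. Section 8 makes Section 7 an essential term, but Section 7 is unaffected, so the severability proviso in Section 8 preserves the remaining provisions. Section 1, Section 5, Section 6, Section 7, Section 8, and Section 9 remain in effect. Section 4 is among the inoperative provisions, so the answer is no.

No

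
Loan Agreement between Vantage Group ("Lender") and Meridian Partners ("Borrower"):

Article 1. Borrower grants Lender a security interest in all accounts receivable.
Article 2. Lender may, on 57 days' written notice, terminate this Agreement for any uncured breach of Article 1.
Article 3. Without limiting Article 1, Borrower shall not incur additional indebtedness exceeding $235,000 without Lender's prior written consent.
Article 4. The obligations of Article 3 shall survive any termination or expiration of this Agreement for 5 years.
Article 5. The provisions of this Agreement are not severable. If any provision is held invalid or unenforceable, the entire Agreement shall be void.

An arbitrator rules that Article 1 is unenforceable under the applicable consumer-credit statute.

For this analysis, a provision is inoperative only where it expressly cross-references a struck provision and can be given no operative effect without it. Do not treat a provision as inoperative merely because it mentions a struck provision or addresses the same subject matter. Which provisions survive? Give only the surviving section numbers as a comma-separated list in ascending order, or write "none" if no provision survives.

none

Article 1 is struck. Article 2 operates only by reference to Article 1, so it falls with Article 1. Article 5 provides that the Agreement is not severable, so the invalidity of any one provision voids the entire Agreement. No provision of the Agreement survives.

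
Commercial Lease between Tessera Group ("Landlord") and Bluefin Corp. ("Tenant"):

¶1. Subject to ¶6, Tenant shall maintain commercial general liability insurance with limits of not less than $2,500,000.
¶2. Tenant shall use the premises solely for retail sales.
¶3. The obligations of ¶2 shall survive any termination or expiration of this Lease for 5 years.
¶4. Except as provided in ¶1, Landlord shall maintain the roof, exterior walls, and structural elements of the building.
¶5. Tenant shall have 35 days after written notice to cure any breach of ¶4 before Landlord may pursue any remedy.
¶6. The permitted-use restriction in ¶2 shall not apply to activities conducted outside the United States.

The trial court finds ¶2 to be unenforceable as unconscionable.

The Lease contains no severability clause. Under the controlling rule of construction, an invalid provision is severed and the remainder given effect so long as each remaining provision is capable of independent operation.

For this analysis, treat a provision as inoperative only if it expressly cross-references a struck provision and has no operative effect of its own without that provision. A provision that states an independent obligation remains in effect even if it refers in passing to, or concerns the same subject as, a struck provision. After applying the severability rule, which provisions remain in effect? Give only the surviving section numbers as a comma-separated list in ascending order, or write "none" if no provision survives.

1, 4, 5

¶2 is struck. The only function of ¶3 is the survival period for ¶2, so it cannot stand once ¶2 is removed. ¶6 has no operative effect of its own apart from ¶2 and is therefore inoperative. Although ¶1 refers to ¶6, its operative terms do not depend on ¶6, so it remains in effect. With no severability clause, the stated default rule severs what cannot stand and enforces each remaining provision that can operate on its own. The provisions still in force are ¶1, ¶4, and ¶5.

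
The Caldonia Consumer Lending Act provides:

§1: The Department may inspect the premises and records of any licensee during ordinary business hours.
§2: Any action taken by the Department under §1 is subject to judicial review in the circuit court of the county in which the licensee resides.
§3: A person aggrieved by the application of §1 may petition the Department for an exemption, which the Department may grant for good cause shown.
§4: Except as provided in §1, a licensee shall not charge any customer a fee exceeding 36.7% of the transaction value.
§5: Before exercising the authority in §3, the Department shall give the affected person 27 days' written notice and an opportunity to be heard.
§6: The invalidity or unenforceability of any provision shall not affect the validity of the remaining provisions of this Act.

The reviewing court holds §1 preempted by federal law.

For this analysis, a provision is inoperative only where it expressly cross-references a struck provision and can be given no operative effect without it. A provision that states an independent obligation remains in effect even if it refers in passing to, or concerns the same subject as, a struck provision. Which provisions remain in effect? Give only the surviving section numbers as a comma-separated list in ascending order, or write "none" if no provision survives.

§1 is struck. The only function of §2 is the judicial-review right for §1, so it cannot stand once §1 is removed. §3 has no operative effect of its own apart from §1 and is therefore inoperative. §5 operates only by reference to §3, so it falls with §3. Although §4 refers to §1, its operative terms do not depend on §1, so it remains in effect. §6 is a severability clause and preserves every provision that can still be given independent effect. The provisions still in force are §4 and §6.

4, 6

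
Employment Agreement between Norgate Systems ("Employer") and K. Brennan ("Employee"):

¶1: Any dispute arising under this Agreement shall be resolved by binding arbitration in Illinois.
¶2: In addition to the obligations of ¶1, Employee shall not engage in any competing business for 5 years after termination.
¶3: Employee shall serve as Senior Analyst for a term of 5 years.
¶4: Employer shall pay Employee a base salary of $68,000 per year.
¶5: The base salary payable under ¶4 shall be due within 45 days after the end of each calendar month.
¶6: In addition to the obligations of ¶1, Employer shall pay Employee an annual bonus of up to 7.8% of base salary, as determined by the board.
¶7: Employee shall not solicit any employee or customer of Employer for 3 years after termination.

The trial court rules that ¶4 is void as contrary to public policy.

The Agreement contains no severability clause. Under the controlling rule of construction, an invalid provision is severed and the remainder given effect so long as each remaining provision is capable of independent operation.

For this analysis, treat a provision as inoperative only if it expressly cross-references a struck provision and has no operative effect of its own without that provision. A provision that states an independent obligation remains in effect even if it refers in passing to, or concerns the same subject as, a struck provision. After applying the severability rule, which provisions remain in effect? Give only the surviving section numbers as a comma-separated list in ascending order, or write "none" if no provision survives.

1, 2, 3, 6, 7

¶4 is struck. ¶5 operates only by reference to ¶4, so it falls with ¶4. Under the stated default rule, only provisions that cannot operate independently fall away; the rest are enforced. ¶1, ¶2, ¶3, ¶6, and ¶7 remain in effect.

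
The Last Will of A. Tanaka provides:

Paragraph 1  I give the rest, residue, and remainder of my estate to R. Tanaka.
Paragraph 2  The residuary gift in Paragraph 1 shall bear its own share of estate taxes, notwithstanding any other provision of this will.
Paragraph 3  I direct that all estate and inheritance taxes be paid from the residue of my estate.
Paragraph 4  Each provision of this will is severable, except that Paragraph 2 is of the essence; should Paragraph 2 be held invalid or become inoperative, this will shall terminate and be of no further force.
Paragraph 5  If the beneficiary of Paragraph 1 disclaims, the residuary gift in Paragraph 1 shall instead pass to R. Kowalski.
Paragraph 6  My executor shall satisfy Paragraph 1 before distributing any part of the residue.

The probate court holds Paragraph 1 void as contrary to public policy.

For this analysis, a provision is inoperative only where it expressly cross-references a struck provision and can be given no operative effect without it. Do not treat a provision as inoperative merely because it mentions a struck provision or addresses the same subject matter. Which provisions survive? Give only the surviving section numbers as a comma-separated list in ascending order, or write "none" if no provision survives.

Paragraph 1 is struck. Paragraph 2 has no operative effect of its own apart from Paragraph 1 and is therefore inoperative. Paragraph 5 operates only by reference to Paragraph 1, so it falls with Paragraph 1. Paragraph 6 merely fixes the priority direction for Paragraph 1; with Paragraph 1 gone it has nothing to operate on and falls away. Paragraph 4 makes Paragraph 2 an essential term, and Paragraph 2 has been rendered inoperative by the cascade; under Paragraph 4, the entire will is therefore void. No provision of the will survives.

none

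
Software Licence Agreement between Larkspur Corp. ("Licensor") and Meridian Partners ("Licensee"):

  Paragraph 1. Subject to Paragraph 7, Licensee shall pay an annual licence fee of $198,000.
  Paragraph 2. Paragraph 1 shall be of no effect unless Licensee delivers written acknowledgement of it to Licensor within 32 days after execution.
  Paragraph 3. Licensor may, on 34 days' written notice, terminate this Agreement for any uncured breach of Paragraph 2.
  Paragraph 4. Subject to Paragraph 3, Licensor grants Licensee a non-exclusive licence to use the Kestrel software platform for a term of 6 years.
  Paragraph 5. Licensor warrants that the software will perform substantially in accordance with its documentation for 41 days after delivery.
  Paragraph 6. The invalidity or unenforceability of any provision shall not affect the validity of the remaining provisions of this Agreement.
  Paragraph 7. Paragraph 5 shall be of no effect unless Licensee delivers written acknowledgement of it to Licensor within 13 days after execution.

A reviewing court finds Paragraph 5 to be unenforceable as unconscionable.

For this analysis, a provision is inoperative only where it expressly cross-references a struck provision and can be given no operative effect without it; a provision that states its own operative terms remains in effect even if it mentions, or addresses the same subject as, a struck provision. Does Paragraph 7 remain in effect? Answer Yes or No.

No

Paragraph 5 is struck. The only function of Paragraph 7 is the acknowledgement condition for Paragraph 5, so it cannot stand once Paragraph 5 is removed. Although Paragraph 1 refers to Paragraph 7, its operative terms do not depend on Paragraph 7, so it remains in effect. Paragraph 6 is a severability clause and preserves every provision that can still be given independent effect. The provisions still in force are Paragraph 1, Paragraph 2, Paragraph 3, Paragraph 4, and Paragraph 6. Paragraph 7 is among the inoperative provisions, so the answer is no.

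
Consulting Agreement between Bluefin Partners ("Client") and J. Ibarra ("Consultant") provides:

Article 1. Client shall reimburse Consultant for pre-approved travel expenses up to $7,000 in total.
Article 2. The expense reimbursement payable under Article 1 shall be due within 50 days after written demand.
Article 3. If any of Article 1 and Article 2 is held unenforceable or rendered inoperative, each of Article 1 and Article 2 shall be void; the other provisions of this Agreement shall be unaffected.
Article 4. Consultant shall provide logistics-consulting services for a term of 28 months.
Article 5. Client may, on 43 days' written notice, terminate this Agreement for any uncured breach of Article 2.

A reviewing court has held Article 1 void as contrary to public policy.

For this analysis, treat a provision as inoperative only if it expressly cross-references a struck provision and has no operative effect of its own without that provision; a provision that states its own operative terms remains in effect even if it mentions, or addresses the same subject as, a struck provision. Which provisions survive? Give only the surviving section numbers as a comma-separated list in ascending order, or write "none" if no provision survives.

Article 1 is struck. Article 2 has no operative effect of its own apart from Article 1 and is therefore inoperative. Article 5 operates only by reference to Article 2, so it falls with Article 2. Article 3 declares Article 1 and Article 2 mutually dependent; since one of them has fallen, all of them are of no effect. The remainder continues in force under Article 3. That leaves Article 3 and Article 4 in effect.

3, 4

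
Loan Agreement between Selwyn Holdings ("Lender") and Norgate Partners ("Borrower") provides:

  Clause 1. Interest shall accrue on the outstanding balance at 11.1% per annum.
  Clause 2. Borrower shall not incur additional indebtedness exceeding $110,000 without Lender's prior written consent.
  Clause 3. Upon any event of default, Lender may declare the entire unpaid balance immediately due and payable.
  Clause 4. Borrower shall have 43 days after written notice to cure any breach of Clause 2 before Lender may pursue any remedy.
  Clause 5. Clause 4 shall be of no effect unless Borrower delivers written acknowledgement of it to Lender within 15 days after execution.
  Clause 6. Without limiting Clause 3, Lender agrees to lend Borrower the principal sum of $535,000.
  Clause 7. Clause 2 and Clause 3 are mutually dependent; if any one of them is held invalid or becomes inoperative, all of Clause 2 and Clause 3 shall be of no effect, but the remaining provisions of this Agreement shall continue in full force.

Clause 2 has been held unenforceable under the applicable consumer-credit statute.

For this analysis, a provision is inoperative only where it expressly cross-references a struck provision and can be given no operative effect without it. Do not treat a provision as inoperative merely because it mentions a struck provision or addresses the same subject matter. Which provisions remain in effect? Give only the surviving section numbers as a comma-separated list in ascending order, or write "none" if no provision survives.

1, 6, 7

Clause 2 is struck. The only function of Clause 4 is the cure period for breach of Clause 2, so it cannot stand once Clause 2 is removed. Clause 5 merely fixes the acknowledgement condition for Clause 4; with Clause 4 gone it has nothing to operate on and falls away. Clause 6 mentions Clause 3 but its own obligation stands independently of Clause 3, so Clause 6 is not affected. Clause 7 declares Clause 2 and Clause 3 mutually dependent; since one of them has fallen, all of them are of no effect. That brings down Clause 3 as well. The remainder continues in force under Clause 7. That leaves Clause 1, Clause 6, and Clause 7 in effect.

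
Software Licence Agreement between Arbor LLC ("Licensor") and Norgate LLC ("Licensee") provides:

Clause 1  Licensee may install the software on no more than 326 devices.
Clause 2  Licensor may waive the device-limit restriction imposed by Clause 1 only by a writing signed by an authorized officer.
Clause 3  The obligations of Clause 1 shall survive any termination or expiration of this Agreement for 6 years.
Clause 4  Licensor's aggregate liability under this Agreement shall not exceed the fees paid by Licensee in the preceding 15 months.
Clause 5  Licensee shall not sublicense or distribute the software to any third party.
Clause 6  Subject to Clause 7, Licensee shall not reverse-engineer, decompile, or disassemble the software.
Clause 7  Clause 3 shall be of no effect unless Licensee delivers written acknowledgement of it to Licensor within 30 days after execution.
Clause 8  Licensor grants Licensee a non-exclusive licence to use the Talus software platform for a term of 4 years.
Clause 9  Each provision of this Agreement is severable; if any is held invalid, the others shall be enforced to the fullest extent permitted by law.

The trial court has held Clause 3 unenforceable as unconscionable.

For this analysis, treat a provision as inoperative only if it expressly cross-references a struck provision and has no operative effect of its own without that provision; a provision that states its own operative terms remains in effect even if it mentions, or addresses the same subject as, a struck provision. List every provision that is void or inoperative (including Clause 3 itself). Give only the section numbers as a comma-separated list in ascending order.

Clause 3 is struck. The only function of Clause 7 is the acknowledgement condition for Clause 3, so it cannot stand once Clause 3 is removed. Clause 6 mentions Clause 7 but its own obligation stands independently of Clause 7, so Clause 6 is not affected. Under the severability clause in Clause 9, the remaining provisions continue in force. That leaves Clause 1, Clause 2, Clause 4, Clause 5, Clause 6, Clause 8, and Clause 9 in effect.

3, 7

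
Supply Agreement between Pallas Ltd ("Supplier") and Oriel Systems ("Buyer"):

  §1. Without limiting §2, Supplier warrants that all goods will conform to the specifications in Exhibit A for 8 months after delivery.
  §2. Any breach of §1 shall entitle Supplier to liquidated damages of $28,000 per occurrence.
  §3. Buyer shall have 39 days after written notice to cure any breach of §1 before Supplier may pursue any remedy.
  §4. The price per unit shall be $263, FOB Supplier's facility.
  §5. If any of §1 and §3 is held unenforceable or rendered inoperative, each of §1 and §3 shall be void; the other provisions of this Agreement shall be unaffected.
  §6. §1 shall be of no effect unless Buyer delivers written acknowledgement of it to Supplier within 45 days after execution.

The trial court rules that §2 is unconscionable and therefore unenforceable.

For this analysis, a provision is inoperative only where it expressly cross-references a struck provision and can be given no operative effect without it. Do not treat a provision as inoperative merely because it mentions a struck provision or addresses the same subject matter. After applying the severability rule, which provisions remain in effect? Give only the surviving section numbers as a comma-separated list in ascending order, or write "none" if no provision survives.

§2 is struck. §1 mentions §2 but its own obligation stands independently of §2, so §1 is not affected. Nothing else in the Agreement is defined by reference to §2. §5 ties §1 and §3 together, but none of those is affected here; the remaining provisions continue in force under §5. §1, §3, §4, §5, and §6 remain in effect.

1, 3, 4, 5, 6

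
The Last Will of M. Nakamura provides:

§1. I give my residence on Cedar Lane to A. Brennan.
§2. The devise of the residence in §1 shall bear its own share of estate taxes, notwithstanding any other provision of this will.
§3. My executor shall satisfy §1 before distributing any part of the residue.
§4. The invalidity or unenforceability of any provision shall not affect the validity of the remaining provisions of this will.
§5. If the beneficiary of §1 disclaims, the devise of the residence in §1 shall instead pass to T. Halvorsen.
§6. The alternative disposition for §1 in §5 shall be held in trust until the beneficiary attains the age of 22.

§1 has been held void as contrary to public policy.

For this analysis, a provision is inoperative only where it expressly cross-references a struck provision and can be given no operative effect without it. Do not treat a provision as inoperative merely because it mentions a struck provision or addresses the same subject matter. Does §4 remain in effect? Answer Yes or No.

Yes

§1 is struck. The only function of §2 is the tax charge on §1, so it cannot stand once §1 is removed. The only function of §3 is the priority direction for §1, so it cannot stand once §1 is removed. §5 operates only by reference to §1, so it falls with §1. The only function of §6 is the trust for §5, so it cannot stand once §5 is removed. §4 is a severability clause and preserves every provision that can still be given independent effect. Only §4 remains in effect. §4 is among the surviving provisions, so the answer is yes.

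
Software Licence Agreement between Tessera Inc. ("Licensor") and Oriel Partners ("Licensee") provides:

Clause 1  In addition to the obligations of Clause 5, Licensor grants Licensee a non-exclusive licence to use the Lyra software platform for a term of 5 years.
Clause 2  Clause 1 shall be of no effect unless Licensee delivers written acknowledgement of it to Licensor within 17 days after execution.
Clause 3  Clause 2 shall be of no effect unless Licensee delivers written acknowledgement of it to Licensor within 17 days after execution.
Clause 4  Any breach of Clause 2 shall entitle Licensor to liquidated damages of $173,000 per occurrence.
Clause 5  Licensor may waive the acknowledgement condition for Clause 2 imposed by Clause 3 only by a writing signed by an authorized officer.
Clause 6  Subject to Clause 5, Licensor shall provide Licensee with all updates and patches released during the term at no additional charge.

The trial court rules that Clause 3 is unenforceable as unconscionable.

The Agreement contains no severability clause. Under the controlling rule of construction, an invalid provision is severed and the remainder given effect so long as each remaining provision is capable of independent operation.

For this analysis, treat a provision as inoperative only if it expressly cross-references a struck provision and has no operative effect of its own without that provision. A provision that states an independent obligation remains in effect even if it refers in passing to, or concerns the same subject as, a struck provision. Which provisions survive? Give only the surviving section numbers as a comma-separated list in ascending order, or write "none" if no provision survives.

Clause 3 is struck. Clause 5 merely fixes the waiver condition for Clause 3; with Clause 3 gone it has nothing to operate on and falls away. Clause 1 mentions Clause 5 but its own obligation stands independently of Clause 5, so Clause 1 is not affected. Clause 6 mentions Clause 5 but its own obligation stands independently of Clause 5, so Clause 6 is not affected. Under the stated default rule, only provisions that cannot operate independently fall away; the rest are enforced. Clause 1, Clause 2, Clause 4, and Clause 6 remain in effect.

1, 2, 4, 6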